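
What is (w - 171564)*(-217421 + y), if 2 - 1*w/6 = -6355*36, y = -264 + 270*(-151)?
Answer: -310437537240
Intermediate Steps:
y = -41034 (y = -264 - 40770 = -41034)
w = 1372692 (w = 12 - (-38130)*36 = 12 - 6*(-228780) = 12 + 1372680 = 1372692)
(w - 171564)*(-217421 + y) = (1372692 - 171564)*(-217421 - 41034) = 1201128*(-258455) = -310437537240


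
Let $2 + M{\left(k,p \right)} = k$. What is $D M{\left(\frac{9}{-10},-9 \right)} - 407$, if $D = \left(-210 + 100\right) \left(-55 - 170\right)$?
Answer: $-72182$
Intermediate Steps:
$M{\left(k,p \right)} = -2 + k$
$D = 24750$ ($D = \left(-110\right) \left(-225\right) = 24750$)
$D M{\left(\frac{9}{-10},-9 \right)} - 407 = 24750 \left(-2 + \frac{9}{-10}\right) - 407 = 24750 \left(-2 + 9 \left(- \frac{1}{10}\right)\right) - 407 = 24750 \left(-2 - \frac{9}{10}\right) - 407 = 24750 \left(- \frac{29}{10}\right) - 407 = -71775 - 407 = -72182$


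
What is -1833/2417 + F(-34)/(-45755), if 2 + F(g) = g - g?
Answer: -83864081/110589835 ≈ -0.75833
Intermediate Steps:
F(g) = -2 (F(g) = -2 + (g - g) = -2 + 0 = -2)
-1833/2417 + F(-34)/(-45755) = -1833/2417 - 2/(-45755) = -1833*1/2417 - 2*(-1/45755) = -1833/2417 + 2/45755 = -83864081/110589835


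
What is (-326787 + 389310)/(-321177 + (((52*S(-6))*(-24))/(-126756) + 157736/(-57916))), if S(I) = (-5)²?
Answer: -9562372471071/49121727889771 ≈ -0.19467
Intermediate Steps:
S(I) = 25
(-326787 + 389310)/(-321177 + (((52*S(-6))*(-24))/(-126756) + 157736/(-57916))) = (-326787 + 389310)/(-321177 + (((52*25)*(-24))/(-126756) + 157736/(-57916))) = 62523/(-321177 + ((1300*(-24))*(-1/126756) + 157736*(-1/57916))) = 62523/(-321177 + (-31200*(-1/126756) - 39434/14479)) = 62523/(-321177 + (2600/10563 - 39434/14479)) = 62523/(-321177 - 378895942/152941677) = 62523/(-49121727889771/152941677) = 62523*(-152941677/49121727889771) = -9562372471071/49121727889771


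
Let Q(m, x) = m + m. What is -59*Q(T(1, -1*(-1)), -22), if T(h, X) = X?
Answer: -118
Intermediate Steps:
Q(m, x) = 2*m
-59*Q(T(1, -1*(-1)), -22) = -118*(-1*(-1)) = -118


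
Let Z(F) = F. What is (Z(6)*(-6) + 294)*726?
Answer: 187308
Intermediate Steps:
(Z(6)*(-6) + 294)*726 = (6*(-6) + 294)*726 = (-36 + 294)*726 = 258*726 = 187308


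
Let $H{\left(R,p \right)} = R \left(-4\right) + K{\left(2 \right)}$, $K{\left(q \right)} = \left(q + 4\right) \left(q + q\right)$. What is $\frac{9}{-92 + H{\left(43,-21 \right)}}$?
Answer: $- \frac{3}{80} \approx -0.0375$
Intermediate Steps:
$K{\left(q \right)} = 2 q \left(4 + q\right)$ ($K{\left(q \right)} = \left(4 + q\right) 2 q = 2 q \left(4 + q\right)$)
$H{\left(R,p \right)} = 24 - 4 R$ ($H{\left(R,p \right)} = R \left(-4\right) + 2 \cdot 2 \left(4 + 2\right) = - 4 R + 2 \cdot 2 \cdot 6 = - 4 R + 24 = 24 - 4 R$)
$\frac{9}{-92 + H{\left(43,-21 \right)}} = \frac{9}{-92 + \left(24 - 172\right)} = \frac{9}{-92 - 148} = \frac{9}{-240} = 9 \left(- \frac{1}{240}\right) = - \frac{3}{80}$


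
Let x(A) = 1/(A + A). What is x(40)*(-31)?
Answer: -31/80 ≈ -0.38750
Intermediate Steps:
x(A) = 1/(2*A)
x(40)*(-31) = ((1/2)/40)*(-31) = ((1/2)*(1/40))*(-31) = (1/80)*(-31) = -31/80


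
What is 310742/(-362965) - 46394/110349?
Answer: -51129467168/40052824785 ≈ -1.2766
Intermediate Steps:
310742/(-362965) - 46394/110349 = 310742*(-1/362965) - 46394*1/110349 = -310742/362965 - 46394/110349 = -51129467168/40052824785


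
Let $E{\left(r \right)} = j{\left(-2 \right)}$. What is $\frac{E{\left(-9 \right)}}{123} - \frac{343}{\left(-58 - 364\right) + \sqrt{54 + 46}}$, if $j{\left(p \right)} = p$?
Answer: $\frac{41365}{50676} \approx 0.81626$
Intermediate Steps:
$E{\left(r \right)} = -2$
$\frac{E{\left(-9 \right)}}{123} - \frac{343}{\left(-58 - 364\right) + \sqrt{54 + 46}} = - \frac{2}{123} - \frac{343}{\left(-58 - 364\right) + \sqrt{54 + 46}} = \left(-2\right) \frac{1}{123} - \frac{343}{\left(-58 - 364\right) + \sqrt{100}} = - \frac{2}{123} - \frac{343}{-422 + 10} = - \frac{2}{123} - \frac{343}{-412} = - \frac{2}{123} - - \frac{343}{412} = - \frac{2}{123} + \frac{343}{412} = \frac{41365}{50676}$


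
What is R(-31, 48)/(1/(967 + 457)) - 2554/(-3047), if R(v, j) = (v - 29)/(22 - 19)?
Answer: -86776006/3047 ≈ -28479.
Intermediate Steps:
R(v, j) = -29/3 + v/3 (R(v, j) = (-29 + v)/3 = (-29 + v)*(⅓) = -29/3 + v/3)
R(-31, 48)/(1/(967 + 457)) - 2554/(-3047) = (-29/3 + (⅓)*(-31))/(1/(967 + 457)) - 2554/(-3047) = (-29/3 - 31/3)/(1/1424) - 2554*(-1/3047) = -20/1/1424 + 2554/3047 = -20*1424 + 2554/3047 = -28480 + 2554/3047 = -86776006/3047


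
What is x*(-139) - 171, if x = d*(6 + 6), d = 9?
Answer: -15183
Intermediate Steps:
x = 108 (x = 9*(6 + 6) = 9*12 = 108)
x*(-139) - 171 = 108*(-139) - 171 = -15012 - 171 = -15183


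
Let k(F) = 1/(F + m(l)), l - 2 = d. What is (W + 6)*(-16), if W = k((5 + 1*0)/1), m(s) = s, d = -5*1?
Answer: -104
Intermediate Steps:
d = -5
l = -3 (l = 2 - 5 = -3)
k(F) = 1/(-3 + F) (k(F) = 1/(F - 3) = 1/(-3 + F))
W = ½ (W = 1/(-3 + (5 + 1*0)/1) = 1/(-3 + (5 + 0)*1) = 1/(-3 + 5*1) = 1/(-3 + 5) = 1/2 = ½ ≈ 0.50000)
(W + 6)*(-16) = (½ + 6)*(-16) = (13/2)*(-16) = -104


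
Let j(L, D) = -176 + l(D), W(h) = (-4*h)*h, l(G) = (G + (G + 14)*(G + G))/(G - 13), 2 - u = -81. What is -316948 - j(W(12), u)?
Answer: -4438045/14 ≈ -3.1700e+5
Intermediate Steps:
u = 83 (u = 2 - 1*(-81) = 2 + 81 = 83)
l(G) = (G + 2*G*(14 + G))/(-13 + G) (l(G) = (G + (14 + G)*(2*G))/(-13 + G) = (G + 2*G*(14 + G))/(-13 + G))
W(h) = -4*h²
j(L, D) = -176 + D*(29 + 2*D)/(-13 + D)
-316948 - j(W(12), u) = -316948 - (2288 - 147*83 + 2*83²)/(-13 + 83) = -316948 - (2288 - 12201 + 2*6889)/70 = -316948 - (2288 - 12201 + 13778)/70 = -316948 - 3865/70 = -316948 - 1*773/14 = -316948 - 773/14 = -4438045/14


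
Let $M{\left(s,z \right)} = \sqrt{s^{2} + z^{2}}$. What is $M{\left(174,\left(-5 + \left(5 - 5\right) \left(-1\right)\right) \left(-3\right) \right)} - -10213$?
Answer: $10213 + 3 \sqrt{3389} \approx 10388.0$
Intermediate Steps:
$M{\left(174,\left(-5 + \left(5 - 5\right) \left(-1\right)\right) \left(-3\right) \right)} - -10213 = \sqrt{174^{2} + \left(\left(-5 + \left(5 - 5\right) \left(-1\right)\right) \left(-3\right)\right)^{2}} - -10213 = \sqrt{30276 + \left(\left(-5 + 0 \left(-1\right)\right) \left(-3\right)\right)^{2}} + 10213 = \sqrt{30276 + \left(\left(-5 + 0\right) \left(-3\right)\right)^{2}} + 10213 = \sqrt{30276 + \left(\left(-5\right) \left(-3\right)\right)^{2}} + 10213 = \sqrt{30276 + 15^{2}} + 10213 = \sqrt{30276 + 225} + 10213 = \sqrt{30501} + 10213 = 3 \sqrt{3389} + 10213 = 10213 + 3 \sqrt{3389}$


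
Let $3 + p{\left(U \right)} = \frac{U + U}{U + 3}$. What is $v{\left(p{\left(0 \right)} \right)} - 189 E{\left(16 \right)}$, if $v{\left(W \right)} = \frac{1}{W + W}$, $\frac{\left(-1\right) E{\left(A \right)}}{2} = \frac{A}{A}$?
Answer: $\frac{2267}{6} \approx 377.83$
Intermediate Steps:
$E{\left(A \right)} = -2$ ($E{\left(A \right)} = - 2 \frac{A}{A} = \left(-2\right) 1 = -2$)
$p{\left(U \right)} = -3 + \frac{2 U}{3 + U}$ ($p{\left(U \right)} = -3 + \frac{U + U}{U + 3} = -3 + \frac{2 U}{3 + U}$)
$v{\left(W \right)} = \frac{1}{2 W}$
$v{\left(p{\left(0 \right)} \right)} - 189 E{\left(16 \right)} = \frac{1}{2 \frac{-9 - 0}{3 + 0}} - -378 = \frac{1}{2 \frac{-9 + 0}{3}} + 378 = \frac{1}{2 \cdot \frac{1}{3} \left(-9\right)} + 378 = \frac{1}{2 \left(-3\right)} + 378 = \frac{1}{2} \left(- \frac{1}{3}\right) + 378 = - \frac{1}{6} + 378 = \frac{2267}{6}$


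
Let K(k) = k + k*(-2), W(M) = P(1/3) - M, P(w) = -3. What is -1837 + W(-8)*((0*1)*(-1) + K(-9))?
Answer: -1792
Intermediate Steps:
W(M) = -3 - M
K(k) = -k (K(k) = k - 2*k = -k)
-1837 + W(-8)*((0*1)*(-1) + K(-9)) = -1837 + (-3 - 1*(-8))*((0*1)*(-1) - 1*(-9)) = -1837 + (-3 + 8)*(0*(-1) + 9) = -1837 + 5*(0 + 9) = -1837 + 5*9 = -1837 + 45 = -1792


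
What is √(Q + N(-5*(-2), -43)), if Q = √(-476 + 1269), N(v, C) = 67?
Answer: √(67 + √793) ≈ 9.7550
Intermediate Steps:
Q = √793 ≈ 28.160
√(Q + N(-5*(-2), -43)) = √(√793 + 67) = √(67 + √793)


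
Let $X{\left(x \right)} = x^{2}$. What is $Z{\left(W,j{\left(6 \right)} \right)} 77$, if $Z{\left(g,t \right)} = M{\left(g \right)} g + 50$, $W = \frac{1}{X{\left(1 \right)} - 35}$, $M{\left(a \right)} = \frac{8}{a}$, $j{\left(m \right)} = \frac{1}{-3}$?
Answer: $4466$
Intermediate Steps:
$j{\left(m \right)} = - \frac{1}{3}$
$W = - \frac{1}{34}$ ($W = \frac{1}{1^{2} - 35} = \frac{1}{1 - 35} = \frac{1}{-34} = - \frac{1}{34} \approx -0.029412$)
$Z{\left(g,t \right)} = 58$ ($Z{\left(g,t \right)} = \frac{8}{g} g + 50 = 8 + 50 = 58$)
$Z{\left(W,j{\left(6 \right)} \right)} 77 = 58 \cdot 77 = 4466$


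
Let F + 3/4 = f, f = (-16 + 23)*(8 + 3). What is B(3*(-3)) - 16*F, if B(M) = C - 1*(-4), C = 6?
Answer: -1210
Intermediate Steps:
f = 77 (f = 7*11 = 77)
B(M) = 10 (B(M) = 6 - 1*(-4) = 6 + 4 = 10)
F = 305/4 (F = -¾ + 77 = 305/4 ≈ 76.250)
B(3*(-3)) - 16*F = 10 - 16*305/4 = 10 - 1220 = -1210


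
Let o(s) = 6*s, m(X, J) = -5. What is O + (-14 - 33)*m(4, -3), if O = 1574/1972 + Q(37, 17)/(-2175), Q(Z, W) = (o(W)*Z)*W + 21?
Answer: 175347/850 ≈ 206.29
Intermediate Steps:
Q(Z, W) = 21 + 6*Z*W² (Q(Z, W) = ((6*W)*Z)*W + 21 = (6*W*Z)*W + 21 = 6*Z*W² + 21 = 21 + 6*Z*W²)
O = -24403/850 (O = 1574/1972 + (21 + 6*37*17²)/(-2175) = 1574*(1/1972) + (21 + 6*37*289)*(-1/2175) = 787/986 + (21 + 64158)*(-1/2175) = 787/986 + 64179*(-1/2175) = 787/986 - 21393/725 = -24403/850 ≈ -28.709)
O + (-14 - 33)*m(4, -3) = -24403/850 + (-14 - 33)*(-5) = -24403/850 - 47*(-5) = -24403/850 + 235 = 175347/850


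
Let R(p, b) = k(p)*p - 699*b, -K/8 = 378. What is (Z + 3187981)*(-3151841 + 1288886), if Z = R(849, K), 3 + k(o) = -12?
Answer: -9853209980010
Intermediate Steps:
K = -3024 (K = -8*378 = -3024)
k(o) = -15 (k(o) = -3 - 12 = -15)
R(p, b) = -699*b - 15*p (R(p, b) = -15*p - 699*b = -699*b - 15*p)
Z = 2101041 (Z = -699*(-3024) - 15*849 = 2113776 - 12735 = 2101041)
(Z + 3187981)*(-3151841 + 1288886) = (2101041 + 3187981)*(-3151841 + 1288886) = 5289022*(-1862955) = -9853209980010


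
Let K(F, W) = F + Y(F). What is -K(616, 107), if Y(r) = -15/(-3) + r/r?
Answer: -622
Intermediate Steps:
Y(r) = 6 (Y(r) = -15*(-⅓) + 1 = 5 + 1 = 6)
K(F, W) = 6 + F (K(F, W) = F + 6 = 6 + F)
-K(616, 107) = -(6 + 616) = -1*622 = -622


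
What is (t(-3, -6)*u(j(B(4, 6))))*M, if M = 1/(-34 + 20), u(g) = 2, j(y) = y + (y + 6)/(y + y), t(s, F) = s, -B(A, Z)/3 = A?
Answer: 3/7 ≈ 0.42857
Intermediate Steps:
B(A, Z) = -3*A
j(y) = y + (6 + y)/(2*y) (j(y) = y + (6 + y)/((2*y)) = y + (6 + y)*(1/(2*y)) = y + (6 + y)/(2*y))
M = -1/14 (M = 1/(-14) = -1/14 ≈ -0.071429)
(t(-3, -6)*u(j(B(4, 6))))*M = -3*2*(-1/14) = -6*(-1/14) = 3/7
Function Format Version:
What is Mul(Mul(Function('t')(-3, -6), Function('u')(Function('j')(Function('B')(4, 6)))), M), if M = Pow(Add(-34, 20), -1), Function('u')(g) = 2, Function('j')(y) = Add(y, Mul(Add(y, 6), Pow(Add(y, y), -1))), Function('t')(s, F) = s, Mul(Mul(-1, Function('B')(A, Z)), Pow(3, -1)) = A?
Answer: Rational(3, 7) ≈ 0.42857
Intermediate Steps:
Function('B')(A, Z) = Mul(-3, A)
Function('j')(y) = Add(y, Mul(Rational(1, 2), Pow(y, -1), Add(6, y))) (Function('j')(y) = Add(y, Mul(Add(6, y), Pow(Mul(2, y), -1))) = Add(y, Mul(Add(6, y), Mul(Rational(1, 2), Pow(y, -1)))) = Add(y, Mul(Rational(1, 2), Pow(y, -1), Add(6, y))))
M = Rational(-1, 14) (M = Pow(-14, -1) = Rational(-1, 14) ≈ -0.071429)
Mul(Mul(Function('t')(-3, -6), Function('u')(Function('j')(Function('B')(4, 6)))), M) = Mul(Mul(-3, 2), Rational(-1, 14)) = Mul(-6, Rational(-1, 14)) = Rational(3, 7)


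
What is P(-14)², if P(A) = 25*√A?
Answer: -8750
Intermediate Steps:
P(-14)² = (25*√(-14))² = (25*(I*√14))² = (25*I*√14)² = -8750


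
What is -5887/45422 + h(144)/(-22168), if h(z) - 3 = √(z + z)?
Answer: -65319641/503457448 - 3*√2/5542 ≈ -0.13051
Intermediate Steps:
h(z) = 3 + √2*√z (h(z) = 3 + √(z + z) = 3 + √(2*z) = 3 + √2*√z)
-5887/45422 + h(144)/(-22168) = -5887/45422 + (3 + √2*√144)/(-22168) = -5887*1/45422 + (3 + √2*12)*(-1/22168) = -5887/45422 + (3 + 12*√2)*(-1/22168) = -5887/45422 + (-3/22168 - 3*√2/5542) = -65319641/503457448 - 3*√2/5542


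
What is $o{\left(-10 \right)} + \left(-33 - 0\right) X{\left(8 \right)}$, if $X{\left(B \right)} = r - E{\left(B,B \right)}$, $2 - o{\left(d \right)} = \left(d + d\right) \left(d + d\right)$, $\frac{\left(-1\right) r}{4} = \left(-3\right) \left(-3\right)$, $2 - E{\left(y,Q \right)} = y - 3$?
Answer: $691$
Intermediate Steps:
$E{\left(y,Q \right)} = 5 - y$ ($E{\left(y,Q \right)} = 2 - \left(y - 3\right) = 2 - \left(-3 + y\right) = 5 - y$)
$r = -36$ ($r = - 4 \left(\left(-3\right) \left(-3\right)\right) = \left(-4\right) 9 = -36$)
$o{\left(d \right)} = 2 - 4 d^{2}$ ($o{\left(d \right)} = 2 - \left(d + d\right) \left(d + d\right) = 2 - 2 d 2 d = 2 - 4 d^{2}$)
$X{\left(B \right)} = -41 + B$ ($X{\left(B \right)} = -36 - \left(5 - B\right) = -36 + \left(-5 + B\right) = -41 + B$)
$o{\left(-10 \right)} + \left(-33 - 0\right) X{\left(8 \right)} = \left(2 - 4 \left(-10\right)^{2}\right) + \left(-33 - 0\right) \left(-41 + 8\right) = \left(2 - 400\right) + \left(-33 + 0\right) \left(-33\right) = \left(2 - 400\right) - -1089 = -398 + 1089 = 691$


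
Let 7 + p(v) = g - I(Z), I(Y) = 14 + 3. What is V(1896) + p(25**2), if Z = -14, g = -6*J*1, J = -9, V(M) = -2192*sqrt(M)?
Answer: 30 - 4384*sqrt(474) ≈ -95417.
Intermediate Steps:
g = 54 (g = -6*(-9)*1 = 54*1 = 54)
I(Y) = 17
p(v) = 30 (p(v) = -7 + (54 - 1*17) = -7 + (54 - 17) = -7 + 37 = 30)
V(1896) + p(25**2) = -4384*sqrt(474) + 30 = 30 - 4384*sqrt(474)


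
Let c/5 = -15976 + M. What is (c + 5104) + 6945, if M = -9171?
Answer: -113686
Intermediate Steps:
c = -125735 (c = 5*(-15976 - 9171) = 5*(-25147) = -125735)
(c + 5104) + 6945 = (-125735 + 5104) + 6945 = -120631 + 6945 = -113686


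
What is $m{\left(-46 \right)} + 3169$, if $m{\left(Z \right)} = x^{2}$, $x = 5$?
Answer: $3194$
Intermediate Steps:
$m{\left(Z \right)} = 25$ ($m{\left(Z \right)} = 5^{2} = 25$)
$m{\left(-46 \right)} + 3169 = 25 + 3169 = 3194$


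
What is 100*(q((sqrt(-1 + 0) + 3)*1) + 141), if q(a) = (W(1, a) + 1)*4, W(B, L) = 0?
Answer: 14500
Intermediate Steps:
q(a) = 4 (q(a) = (0 + 1)*4 = 1*4 = 4)
100*(q((sqrt(-1 + 0) + 3)*1) + 141) = 100*(4 + 141) = 100*145 = 14500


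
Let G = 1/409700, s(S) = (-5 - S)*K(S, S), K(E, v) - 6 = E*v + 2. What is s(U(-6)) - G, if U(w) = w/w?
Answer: -22123801/409700 ≈ -54.000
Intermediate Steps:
K(E, v) = 8 + E*v (K(E, v) = 6 + (E*v + 2) = 6 + (2 + E*v) = 8 + E*v)
U(w) = 1
s(S) = (-5 - S)*(8 + S**2) (s(S) = (-5 - S)*(8 + S*S) = (-5 - S)*(8 + S**2))
G = 1/409700 ≈ 2.4408e-6
s(U(-6)) - G = -(5 + 1)*(8 + 1**2) - 1*1/409700 = -1*6*(8 + 1) - 1/409700 = -1*6*9 - 1/409700 = -54 - 1/409700 = -22123801/409700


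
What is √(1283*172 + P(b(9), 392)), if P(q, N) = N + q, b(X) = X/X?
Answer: √221069 ≈ 470.18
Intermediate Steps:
b(X) = 1
√(1283*172 + P(b(9), 392)) = √(1283*172 + (392 + 1)) = √(220676 + 393) = √221069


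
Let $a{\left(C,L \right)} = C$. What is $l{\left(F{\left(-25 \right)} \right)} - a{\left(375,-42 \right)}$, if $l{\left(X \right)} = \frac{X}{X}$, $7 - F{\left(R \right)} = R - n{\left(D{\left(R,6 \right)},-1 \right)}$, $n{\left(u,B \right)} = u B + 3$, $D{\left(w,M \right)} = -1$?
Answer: $-374$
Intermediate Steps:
$n{\left(u,B \right)} = 3 + B u$ ($n{\left(u,B \right)} = B u + 3 = 3 + B u$)
$F{\left(R \right)} = 11 - R$ ($F{\left(R \right)} = 7 - \left(R - \left(3 - -1\right)\right) = 7 - \left(R - \left(3 + 1\right)\right) = 7 - \left(R - 4\right) = 7 - \left(-4 + R\right) = 11 - R$)
$l{\left(X \right)} = 1$
$l{\left(F{\left(-25 \right)} \right)} - a{\left(375,-42 \right)} = 1 - 375 = -374$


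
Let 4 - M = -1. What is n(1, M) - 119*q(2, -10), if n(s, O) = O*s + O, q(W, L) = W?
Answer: -228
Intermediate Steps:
M = 5 (M = 4 - 1*(-1) = 4 + 1 = 5)
n(s, O) = O + O*s
n(1, M) - 119*q(2, -10) = 5*(1 + 1) - 119*2 = 5*2 - 238 = 10 - 238 = -228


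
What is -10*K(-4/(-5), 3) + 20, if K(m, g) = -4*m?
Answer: 52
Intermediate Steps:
-10*K(-4/(-5), 3) + 20 = -(-40)*(-4/(-5)) + 20 = -(-40)*(-4*(-1/5)) + 20 = -(-40)*4/5 + 20 = -10*(-16/5) + 20 = 32 + 20 = 52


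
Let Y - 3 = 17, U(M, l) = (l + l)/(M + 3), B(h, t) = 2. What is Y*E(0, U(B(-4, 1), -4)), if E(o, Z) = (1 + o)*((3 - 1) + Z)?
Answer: 8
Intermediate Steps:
U(M, l) = 2*l/(3 + M) (U(M, l) = (2*l)/(3 + M) = 2*l/(3 + M))
Y = 20 (Y = 3 + 17 = 20)
E(o, Z) = (1 + o)*(2 + Z)
Y*E(0, U(B(-4, 1), -4)) = 20*(2 + 2*(-4)/(3 + 2) + 2*0 + (2*(-4)/(3 + 2))*0) = 20*(2 + 2*(-4)/5 + 0 + (2*(-4)/5)*0) = 20*(2 + 2*(-4)*(1/5) + 0 + (2*(-4)*(1/5))*0) = 20*(2 - 8/5 + 0 - 8/5*0) = 20*(2 - 8/5 + 0 + 0) = 20*(2/5) = 8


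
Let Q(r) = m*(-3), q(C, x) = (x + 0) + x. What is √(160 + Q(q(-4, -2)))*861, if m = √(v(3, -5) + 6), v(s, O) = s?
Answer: 861*√151 ≈ 10580.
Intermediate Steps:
q(C, x) = 2*x (q(C, x) = x + x = 2*x)
m = 3 (m = √(3 + 6) = √9 = 3)
Q(r) = -9 (Q(r) = 3*(-3) = -9)
√(160 + Q(q(-4, -2)))*861 = √(160 - 9)*861 = √151*861 = 861*√151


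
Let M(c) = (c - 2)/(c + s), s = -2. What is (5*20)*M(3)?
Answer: 100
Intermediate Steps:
M(c) = 1 (M(c) = (c - 2)/(c - 2) = (-2 + c)/(-2 + c) = 1)
(5*20)*M(3) = (5*20)*1 = 100*1 = 100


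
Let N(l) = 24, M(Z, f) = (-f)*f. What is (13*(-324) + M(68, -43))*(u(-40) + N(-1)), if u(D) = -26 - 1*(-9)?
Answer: -42427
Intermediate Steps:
u(D) = -17 (u(D) = -26 + 9 = -17)
M(Z, f) = -f²
(13*(-324) + M(68, -43))*(u(-40) + N(-1)) = (13*(-324) - 1*(-43)²)*(-17 + 24) = (-4212 - 1*1849)*7 = (-4212 - 1849)*7 = -6061*7 = -42427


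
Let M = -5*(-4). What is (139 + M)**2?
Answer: 25281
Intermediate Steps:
M = 20
(139 + M)**2 = (139 + 20)**2 = 159**2 = 25281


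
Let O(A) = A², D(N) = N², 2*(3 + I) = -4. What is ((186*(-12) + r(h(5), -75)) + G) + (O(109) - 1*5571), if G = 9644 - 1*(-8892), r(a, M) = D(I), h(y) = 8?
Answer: 22639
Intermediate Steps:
I = -5 (I = -3 + (½)*(-4) = -3 - 2 = -5)
r(a, M) = 25 (r(a, M) = (-5)² = 25)
G = 18536 (G = 9644 + 8892 = 18536)
((186*(-12) + r(h(5), -75)) + G) + (O(109) - 1*5571) = ((186*(-12) + 25) + 18536) + (109² - 1*5571) = ((-2232 + 25) + 18536) + (11881 - 5571) = (-2207 + 18536) + 6310 = 16329 + 6310 = 22639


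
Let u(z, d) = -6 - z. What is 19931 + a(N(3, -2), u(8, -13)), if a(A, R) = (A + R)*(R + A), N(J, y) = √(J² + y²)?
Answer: 20140 - 28*√13 ≈ 20039.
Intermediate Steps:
a(A, R) = (A + R)² (a(A, R) = (A + R)*(A + R) = (A + R)²)
19931 + a(N(3, -2), u(8, -13)) = 19931 + (√(3² + (-2)²) + (-6 - 1*8))² = 19931 + (√(9 + 4) + (-6 - 8))² = 19931 + (√13 - 14)² = 19931 + (-14 + √13)²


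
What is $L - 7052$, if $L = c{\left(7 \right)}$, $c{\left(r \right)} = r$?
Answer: $-7045$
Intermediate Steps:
$L = 7$
$L - 7052 = 7 - 7052 = -7045$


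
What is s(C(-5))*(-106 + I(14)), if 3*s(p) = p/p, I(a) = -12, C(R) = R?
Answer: -118/3 ≈ -39.333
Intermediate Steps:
s(p) = ⅓ (s(p) = (p/p)/3 = (⅓)*1 = ⅓)
s(C(-5))*(-106 + I(14)) = (-106 - 12)/3 = (⅓)*(-118) = -118/3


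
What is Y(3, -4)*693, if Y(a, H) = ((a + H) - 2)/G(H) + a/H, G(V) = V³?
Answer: -31185/64 ≈ -487.27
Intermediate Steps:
Y(a, H) = a/H + (-2 + H + a)/H³ (Y(a, H) = ((a + H) - 2)/(H³) + a/H = ((H + a) - 2)/H³ + a/H = (-2 + H + a)/H³ + a/H = a/H + (-2 + H + a)/H³)
Y(3, -4)*693 = ((-2 - 4 + 3 + 3*(-4)²)/(-4)³)*693 = -(-2 - 4 + 3 + 3*16)/64*693 = -(-2 - 4 + 3 + 48)/64*693 = -1/64*45*693 = -45/64*693 = -31185/64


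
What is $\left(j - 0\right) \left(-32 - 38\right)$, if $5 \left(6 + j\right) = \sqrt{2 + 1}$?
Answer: $420 - 14 \sqrt{3} \approx 395.75$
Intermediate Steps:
$j = -6 + \frac{\sqrt{3}}{5}$ ($j = -6 + \frac{\sqrt{2 + 1}}{5} = -6 + \frac{\sqrt{3}}{5} \approx -5.6536$)
$\left(j - 0\right) \left(-32 - 38\right) = \left(\left(-6 + \frac{\sqrt{3}}{5}\right) - 0\right) \left(-32 - 38\right) = \left(\left(-6 + \frac{\sqrt{3}}{5}\right) + 0\right) \left(-70\right) = \left(-6 + \frac{\sqrt{3}}{5}\right) \left(-70\right) = 420 - 14 \sqrt{3}$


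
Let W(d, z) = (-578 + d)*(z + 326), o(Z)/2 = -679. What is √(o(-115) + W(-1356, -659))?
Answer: 2*√160666 ≈ 801.66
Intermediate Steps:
o(Z) = -1358 (o(Z) = 2*(-679) = -1358)
W(d, z) = (-578 + d)*(326 + z)
√(o(-115) + W(-1356, -659)) = √(-1358 + (-188428 - 578*(-659) + 326*(-1356) - 1356*(-659))) = √(-1358 + (-188428 + 380902 - 442056 + 893604)) = √(-1358 + 644022) = √642664 = 2*√160666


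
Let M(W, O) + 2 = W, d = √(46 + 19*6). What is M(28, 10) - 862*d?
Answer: 26 - 3448*√10 ≈ -10878.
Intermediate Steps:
d = 4*√10 (d = √(46 + 114) = √160 = 4*√10 ≈ 12.649)
M(W, O) = -2 + W
M(28, 10) - 862*d = (-2 + 28) - 3448*√10 = 26 - 3448*√10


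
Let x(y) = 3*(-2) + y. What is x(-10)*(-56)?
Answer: 896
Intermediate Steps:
x(y) = -6 + y
x(-10)*(-56) = (-6 - 10)*(-56) = -16*(-56) = 896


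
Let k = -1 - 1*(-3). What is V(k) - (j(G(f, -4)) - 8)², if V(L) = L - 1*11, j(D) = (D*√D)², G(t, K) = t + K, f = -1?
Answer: -17698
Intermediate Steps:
G(t, K) = K + t
k = 2 (k = -1 + 3 = 2)
j(D) = D³ (j(D) = (D^(3/2))² = D³)
V(L) = -11 + L (V(L) = L - 11 = -11 + L)
V(k) - (j(G(f, -4)) - 8)² = (-11 + 2) - ((-4 - 1)³ - 8)² = -9 - ((-5)³ - 8)² = -9 - (-125 - 8)² = -9 - 1*(-133)² = -9 - 1*17689 = -9 - 17689 = -17698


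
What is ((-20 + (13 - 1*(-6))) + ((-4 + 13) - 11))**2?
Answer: 9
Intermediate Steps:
((-20 + (13 - 1*(-6))) + ((-4 + 13) - 11))**2 = ((-20 + (13 + 6)) + (9 - 11))**2 = ((-20 + 19) - 2)**2 = (-1 - 2)**2 = (-3)**2 = 9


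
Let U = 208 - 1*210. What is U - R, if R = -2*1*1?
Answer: 0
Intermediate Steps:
U = -2 (U = 208 - 210 = -2)
R = -2 (R = -2*1 = -2)
U - R = -2 - 1*(-2) = -2 + 2 = 0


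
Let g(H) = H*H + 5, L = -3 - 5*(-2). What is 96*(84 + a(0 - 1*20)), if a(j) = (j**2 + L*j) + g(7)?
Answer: 38208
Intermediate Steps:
L = 7 (L = -3 + 10 = 7)
g(H) = 5 + H**2 (g(H) = H**2 + 5 = 5 + H**2)
a(j) = 54 + j**2 + 7*j (a(j) = (j**2 + 7*j) + (5 + 7**2) = (j**2 + 7*j) + (5 + 49) = (j**2 + 7*j) + 54 = 54 + j**2 + 7*j)
96*(84 + a(0 - 1*20)) = 96*(84 + (54 + (0 - 1*20)**2 + 7*(0 - 1*20))) = 96*(84 + (54 + (0 - 20)**2 + 7*(0 - 20))) = 96*(84 + (54 + (-20)**2 + 7*(-20))) = 96*(84 + (54 + 400 - 140)) = 96*(84 + 314) = 96*398 = 38208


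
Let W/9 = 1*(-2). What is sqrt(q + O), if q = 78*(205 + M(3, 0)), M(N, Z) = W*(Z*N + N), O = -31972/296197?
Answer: sqrt(1033305832553918)/296197 ≈ 108.53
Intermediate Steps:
W = -18 (W = 9*(1*(-2)) = 9*(-2) = -18)
O = -31972/296197 (O = -31972*1/296197 = -31972/296197 ≈ -0.10794)
M(N, Z) = -18*N - 18*N*Z (M(N, Z) = -18*(Z*N + N) = -18*(N*Z + N) = -18*(N + N*Z) = -18*N - 18*N*Z)
q = 11778 (q = 78*(205 - 18*3*(1 + 0)) = 78*(205 - 18*3*1) = 78*(205 - 54) = 78*151 = 11778)
sqrt(q + O) = sqrt(11778 - 31972/296197) = sqrt(3488576294/296197) = sqrt(1033305832553918)/296197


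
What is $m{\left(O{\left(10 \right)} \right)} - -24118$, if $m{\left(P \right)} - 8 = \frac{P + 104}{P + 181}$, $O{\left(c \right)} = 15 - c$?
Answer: $\frac{4487545}{186} \approx 24127.0$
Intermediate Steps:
$m{\left(P \right)} = 8 + \frac{104 + P}{181 + P}$ ($m{\left(P \right)} = 8 + \frac{P + 104}{P + 181} = 8 + \frac{104 + P}{181 + P}$)
$m{\left(O{\left(10 \right)} \right)} - -24118 = \frac{1552 + 9 \left(15 - 10\right)}{181 + \left(15 - 10\right)} - -24118 = \frac{1552 + 9 \left(15 - 10\right)}{181 + \left(15 - 10\right)} + 24118 = \frac{1552 + 9 \cdot 5}{181 + 5} + 24118 = \frac{1552 + 45}{186} + 24118 = \frac{1}{186} \cdot 1597 + 24118 = \frac{1597}{186} + 24118 = \frac{4487545}{186}$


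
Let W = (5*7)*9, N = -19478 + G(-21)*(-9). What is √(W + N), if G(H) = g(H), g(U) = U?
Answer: I*√18974 ≈ 137.75*I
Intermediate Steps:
G(H) = H
N = -19289 (N = -19478 - 21*(-9) = -19478 + 189 = -19289)
W = 315 (W = 35*9 = 315)
√(W + N) = √(315 - 19289) = √(-18974) = I*√18974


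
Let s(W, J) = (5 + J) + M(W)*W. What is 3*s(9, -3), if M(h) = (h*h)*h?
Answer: 19689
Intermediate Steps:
M(h) = h**3 (M(h) = h**2*h = h**3)
s(W, J) = 5 + J + W**4 (s(W, J) = (5 + J) + W**3*W = (5 + J) + W**4 = 5 + J + W**4)
3*s(9, -3) = 3*(5 - 3 + 9**4) = 3*(5 - 3 + 6561) = 3*6563 = 19689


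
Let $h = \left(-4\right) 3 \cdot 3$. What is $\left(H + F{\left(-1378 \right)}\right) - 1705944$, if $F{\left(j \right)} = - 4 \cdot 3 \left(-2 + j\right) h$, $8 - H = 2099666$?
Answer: $-4401762$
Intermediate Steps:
$h = -36$ ($h = \left(-12\right) 3 = -36$)
$H = -2099658$ ($H = 8 - 2099666 = -2099658$)
$F{\left(j \right)} = -864 + 432 j$ ($F{\left(j \right)} = - 4 \cdot 3 \left(-2 + j\right) \left(-36\right) = - 4 \left(-6 + 3 j\right) \left(-36\right) = \left(24 - 12 j\right) \left(-36\right) = -864 + 432 j$)
$\left(H + F{\left(-1378 \right)}\right) - 1705944 = \left(-2099658 + \left(-864 + 432 \left(-1378\right)\right)\right) - 1705944 = \left(-2099658 - 596160\right) - 1705944 = -2695818 - 1705944 = -4401762$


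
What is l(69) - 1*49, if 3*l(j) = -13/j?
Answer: -10156/207 ≈ -49.063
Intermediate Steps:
l(j) = -13/(3*j) (l(j) = (-13/j)/3 = -13/(3*j))
l(69) - 1*49 = -13/3/69 - 1*49 = -13/3*1/69 - 49 = -13/207 - 49 = -10156/207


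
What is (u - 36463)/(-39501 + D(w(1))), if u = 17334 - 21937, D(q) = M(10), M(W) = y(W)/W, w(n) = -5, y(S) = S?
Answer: 20533/19750 ≈ 1.0396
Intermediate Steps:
M(W) = 1 (M(W) = W/W = 1)
D(q) = 1
u = -4603
(u - 36463)/(-39501 + D(w(1))) = (-4603 - 36463)/(-39501 + 1) = -41066/(-39500) = -41066*(-1/39500) = 20533/19750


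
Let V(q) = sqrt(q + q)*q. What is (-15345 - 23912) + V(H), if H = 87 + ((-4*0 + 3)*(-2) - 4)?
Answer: -39257 + 77*sqrt(154) ≈ -38301.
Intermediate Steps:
H = 77 (H = 87 + ((0 + 3)*(-2) - 4) = 87 + (3*(-2) - 4) = 87 + (-6 - 4) = 87 - 10 = 77)
V(q) = sqrt(2)*q**(3/2) (V(q) = sqrt(2*q)*q = (sqrt(2)*sqrt(q))*q = sqrt(2)*q**(3/2))
(-15345 - 23912) + V(H) = (-15345 - 23912) + sqrt(2)*77**(3/2) = -39257 + sqrt(2)*(77*sqrt(77)) = -39257 + 77*sqrt(154)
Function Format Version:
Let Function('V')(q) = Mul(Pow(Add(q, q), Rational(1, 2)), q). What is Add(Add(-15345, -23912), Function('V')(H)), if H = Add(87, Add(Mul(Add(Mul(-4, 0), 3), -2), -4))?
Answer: Add(-39257, Mul(77, Pow(154, Rational(1, 2)))) ≈ -38301.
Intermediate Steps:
H = 77 (H = Add(87, Add(Mul(Add(0, 3), -2), -4)) = Add(87, Add(Mul(3, -2), -4)) = Add(87, Add(-6, -4)) = Add(87, -10) = 77)
Function('V')(q) = Mul(Pow(2, Rational(1, 2)), Pow(q, Rational(3, 2))) (Function('V')(q) = Mul(Pow(Mul(2, q), Rational(1, 2)), q) = Mul(Mul(Pow(2, Rational(1, 2)), Pow(q, Rational(1, 2))), q) = Mul(Pow(2, Rational(1, 2)), Pow(q, Rational(3, 2))))
Add(Add(-15345, -23912), Function('V')(H)) = Add(Add(-15345, -23912), Mul(Pow(2, Rational(1, 2)), Pow(77, Rational(3, 2)))) = Add(-39257, Mul(Pow(2, Rational(1, 2)), Mul(77, Pow(77, Rational(1, 2))))) = Add(-39257, Mul(77, Pow(154, Rational(1, 2))))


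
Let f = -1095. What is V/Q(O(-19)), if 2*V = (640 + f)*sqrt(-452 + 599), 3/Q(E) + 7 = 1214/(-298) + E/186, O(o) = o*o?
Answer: 806158535*sqrt(3)/166284 ≈ 8397.1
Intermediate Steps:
O(o) = o**2
Q(E) = 3/(-1650/149 + E/186) (Q(E) = 3/(-7 + (1214/(-298) + E/186)) = 3/(-7 + (1214*(-1/298) + E*(1/186))) = 3/(-7 + (-607/149 + E/186)) = 3/(-1650/149 + E/186))
V = -3185*sqrt(3)/2 (V = ((640 - 1095)*sqrt(-452 + 599))/2 = (-3185*sqrt(3))/2 = -3185*sqrt(3)/2 ≈ -2758.3)
V/Q(O(-19)) = (-3185*sqrt(3)/2)/((83142/(-306900 + 149*(-19)**2))) = (-3185*sqrt(3)/2)/((83142/(-306900 + 149*361))) = (-3185*sqrt(3)/2)/((83142/(-306900 + 53789))) = (-3185*sqrt(3)/2)/((83142/(-253111))) = (-3185*sqrt(3)/2)/((83142*(-1/253111))) = (-3185*sqrt(3)/2)/(-83142/253111) = -3185*sqrt(3)/2*(-253111/83142) = 806158535*sqrt(3)/166284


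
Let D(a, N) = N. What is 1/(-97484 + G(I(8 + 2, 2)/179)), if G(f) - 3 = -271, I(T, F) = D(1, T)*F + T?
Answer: -1/97752 ≈ -1.0230e-5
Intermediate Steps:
I(T, F) = T + F*T (I(T, F) = T*F + T = F*T + T = T + F*T)
G(f) = -268 (G(f) = 3 - 271 = -268)
1/(-97484 + G(I(8 + 2, 2)/179)) = 1/(-97484 - 268) = 1/(-97752) = -1/97752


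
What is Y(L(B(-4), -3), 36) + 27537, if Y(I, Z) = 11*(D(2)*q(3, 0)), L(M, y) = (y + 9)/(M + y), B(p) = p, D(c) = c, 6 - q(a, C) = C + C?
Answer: 27669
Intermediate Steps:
q(a, C) = 6 - 2*C (q(a, C) = 6 - (C + C) = 6 - 2*C)
L(M, y) = (9 + y)/(M + y)
Y(I, Z) = 132 (Y(I, Z) = 11*(2*(6 - 2*0)) = 11*(2*(6 + 0)) = 11*(2*6) = 11*12 = 132)
Y(L(B(-4), -3), 36) + 27537 = 132 + 27537 = 27669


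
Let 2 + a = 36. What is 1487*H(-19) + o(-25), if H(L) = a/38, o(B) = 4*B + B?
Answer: 22904/19 ≈ 1205.5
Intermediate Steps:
a = 34 (a = -2 + 36 = 34)
o(B) = 5*B
H(L) = 17/19 (H(L) = 34/38 = 34*(1/38) = 17/19)
1487*H(-19) + o(-25) = 1487*(17/19) + 5*(-25) = 25279/19 - 125 = 22904/19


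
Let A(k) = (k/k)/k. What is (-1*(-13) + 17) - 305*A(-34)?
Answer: 1325/34 ≈ 38.971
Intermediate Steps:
A(k) = 1/k
(-1*(-13) + 17) - 305*A(-34) = (-1*(-13) + 17) - 305/(-34) = (13 + 17) - 305*(-1/34) = 30 + 305/34 = 1325/34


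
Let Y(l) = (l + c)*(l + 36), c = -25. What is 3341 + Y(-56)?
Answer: 4961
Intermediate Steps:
Y(l) = (-25 + l)*(36 + l) (Y(l) = (l - 25)*(l + 36) = (-25 + l)*(36 + l))
3341 + Y(-56) = 3341 + (-900 + (-56)² + 11*(-56)) = 3341 + (-900 + 3136 - 616) = 3341 + 1620 = 4961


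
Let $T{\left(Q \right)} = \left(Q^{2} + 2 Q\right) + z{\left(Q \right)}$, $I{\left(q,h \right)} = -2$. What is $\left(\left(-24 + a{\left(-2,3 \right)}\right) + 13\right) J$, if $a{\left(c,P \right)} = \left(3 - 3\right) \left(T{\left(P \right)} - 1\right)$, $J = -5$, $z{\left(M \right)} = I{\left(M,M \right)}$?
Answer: $55$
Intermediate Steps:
$z{\left(M \right)} = -2$
$T{\left(Q \right)} = -2 + Q^{2} + 2 Q$ ($T{\left(Q \right)} = \left(Q^{2} + 2 Q\right) - 2 = -2 + Q^{2} + 2 Q$)
$a{\left(c,P \right)} = 0$ ($a{\left(c,P \right)} = \left(3 - 3\right) \left(\left(-2 + P^{2} + 2 P\right) - 1\right) = 0 \left(-3 + P^{2} + 2 P\right) = 0$)
$\left(\left(-24 + a{\left(-2,3 \right)}\right) + 13\right) J = \left(\left(-24 + 0\right) + 13\right) \left(-5\right) = \left(-24 + 13\right) \left(-5\right) = \left(-11\right) \left(-5\right) = 55$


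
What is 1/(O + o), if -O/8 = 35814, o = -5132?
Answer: -1/291644 ≈ -3.4288e-6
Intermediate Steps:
O = -286512 (O = -8*35814 = -286512)
1/(O + o) = 1/(-286512 - 5132) = 1/(-291644) = -1/291644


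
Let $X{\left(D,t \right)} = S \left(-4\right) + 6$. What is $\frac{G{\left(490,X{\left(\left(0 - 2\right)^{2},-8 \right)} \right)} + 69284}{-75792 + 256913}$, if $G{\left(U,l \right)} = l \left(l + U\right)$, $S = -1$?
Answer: $\frac{74284}{181121} \approx 0.41013$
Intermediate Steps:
$X{\left(D,t \right)} = 10$ ($X{\left(D,t \right)} = \left(-1\right) \left(-4\right) + 6 = 4 + 6 = 10$)
$G{\left(U,l \right)} = l \left(U + l\right)$
$\frac{G{\left(490,X{\left(\left(0 - 2\right)^{2},-8 \right)} \right)} + 69284}{-75792 + 256913} = \frac{10 \left(490 + 10\right) + 69284}{-75792 + 256913} = \frac{10 \cdot 500 + 69284}{181121} = \left(5000 + 69284\right) \frac{1}{181121} = 74284 \cdot \frac{1}{181121} = \frac{74284}{181121}$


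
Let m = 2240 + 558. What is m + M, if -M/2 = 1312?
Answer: 174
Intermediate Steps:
M = -2624 (M = -2*1312 = -2624)
m = 2798
m + M = 2798 - 2624 = 174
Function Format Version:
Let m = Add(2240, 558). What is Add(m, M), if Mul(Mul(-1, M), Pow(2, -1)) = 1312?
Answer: 174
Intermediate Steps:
M = -2624 (M = Mul(-2, 1312) = -2624)
m = 2798
Add(m, M) = Add(2798, -2624) = 174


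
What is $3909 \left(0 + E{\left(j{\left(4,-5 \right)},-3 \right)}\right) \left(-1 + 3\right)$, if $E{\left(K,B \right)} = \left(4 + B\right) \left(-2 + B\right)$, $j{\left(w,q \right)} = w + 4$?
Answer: $-39090$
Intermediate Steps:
$j{\left(w,q \right)} = 4 + w$
$E{\left(K,B \right)} = \left(-2 + B\right) \left(4 + B\right)$
$3909 \left(0 + E{\left(j{\left(4,-5 \right)},-3 \right)}\right) \left(-1 + 3\right) = 3909 \left(0 + \left(-8 + \left(-3\right)^{2} + 2 \left(-3\right)\right)\right) \left(-1 + 3\right) = 3909 \left(0 - 5\right) 2 = 3909 \left(\left(-5\right) 2\right) = 3909 \left(-10\right) = -39090$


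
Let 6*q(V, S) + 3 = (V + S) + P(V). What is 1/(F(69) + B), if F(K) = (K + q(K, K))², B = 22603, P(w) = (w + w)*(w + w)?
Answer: 4/42744373 ≈ 9.3580e-8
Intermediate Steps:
P(w) = 4*w² (P(w) = (2*w)*(2*w) = 4*w²)
q(V, S) = -½ + S/6 + V/6 + 2*V²/3 (q(V, S) = -½ + ((V + S) + 4*V²)/6 = -½ + ((S + V) + 4*V²)/6 = -½ + (S + V + 4*V²)/6 = -½ + (S/6 + V/6 + 2*V²/3) = -½ + S/6 + V/6 + 2*V²/3)
F(K) = (-½ + 2*K²/3 + 4*K/3)² (F(K) = (K + (-½ + K/6 + K/6 + 2*K²/3))² = (K + (-½ + K/3 + 2*K²/3))² = (-½ + 2*K²/3 + 4*K/3)²)
1/(F(69) + B) = 1/((-3 + 4*69² + 8*69)²/36 + 22603) = 1/((-3 + 4*4761 + 552)²/36 + 22603) = 1/((-3 + 19044 + 552)²/36 + 22603) = 1/((1/36)*19593² + 22603) = 1/((1/36)*383885649 + 22603) = 1/(42653961/4 + 22603) = 1/(42744373/4) = 4/42744373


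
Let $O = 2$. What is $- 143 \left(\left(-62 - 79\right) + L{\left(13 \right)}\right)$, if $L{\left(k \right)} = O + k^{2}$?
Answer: $-4290$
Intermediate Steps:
$L{\left(k \right)} = 2 + k^{2}$
$- 143 \left(\left(-62 - 79\right) + L{\left(13 \right)}\right) = - 143 \left(\left(-62 - 79\right) + \left(2 + 13^{2}\right)\right) = - 143 \left(-141 + \left(2 + 169\right)\right) = - 143 \left(-141 + 171\right) = \left(-143\right) 30 = -4290$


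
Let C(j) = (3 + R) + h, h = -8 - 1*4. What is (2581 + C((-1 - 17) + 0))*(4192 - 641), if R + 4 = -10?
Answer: 9083458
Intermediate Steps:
R = -14 (R = -4 - 10 = -14)
h = -12 (h = -8 - 4 = -12)
C(j) = -23 (C(j) = (3 - 14) - 12 = -11 - 12 = -23)
(2581 + C((-1 - 17) + 0))*(4192 - 641) = (2581 - 23)*(4192 - 641) = 2558*3551 = 9083458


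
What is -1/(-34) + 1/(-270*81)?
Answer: 5459/185895 ≈ 0.029366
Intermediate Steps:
-1/(-34) + 1/(-270*81) = -1*(-1/34) - 1/270*1/81 = 1/34 - 1/21870 = 5459/185895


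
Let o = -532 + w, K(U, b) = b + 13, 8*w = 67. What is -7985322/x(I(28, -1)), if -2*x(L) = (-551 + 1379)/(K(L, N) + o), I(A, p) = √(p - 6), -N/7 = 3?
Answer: -1886754137/184 ≈ -1.0254e+7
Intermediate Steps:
w = 67/8 (w = (⅛)*67 = 67/8 ≈ 8.3750)
N = -21 (N = -7*3 = -21)
K(U, b) = 13 + b
I(A, p) = √(-6 + p)
o = -4189/8 (o = -532 + 67/8 = -4189/8 ≈ -523.63)
x(L) = 3312/4253 (x(L) = -(-551 + 1379)/(2*((13 - 21) - 4189/8)) = -414/(-8 - 4189/8) = -414/(-4253/8) = -414*(-8)/4253 = -½*(-6624/4253) = 3312/4253)
-7985322/x(I(28, -1)) = -7985322/3312/4253 = -7985322*4253/3312 = -1886754137/184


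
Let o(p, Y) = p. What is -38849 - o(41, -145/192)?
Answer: -38890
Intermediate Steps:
-38849 - o(41, -145/192) = -38849 - 1*41 = -38849 - 41 = -38890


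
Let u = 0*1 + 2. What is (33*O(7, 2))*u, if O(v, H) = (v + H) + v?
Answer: 1056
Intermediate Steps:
O(v, H) = H + 2*v (O(v, H) = (H + v) + v = H + 2*v)
u = 2 (u = 0 + 2 = 2)
(33*O(7, 2))*u = (33*(2 + 2*7))*2 = (33*(2 + 14))*2 = (33*16)*2 = 528*2 = 1056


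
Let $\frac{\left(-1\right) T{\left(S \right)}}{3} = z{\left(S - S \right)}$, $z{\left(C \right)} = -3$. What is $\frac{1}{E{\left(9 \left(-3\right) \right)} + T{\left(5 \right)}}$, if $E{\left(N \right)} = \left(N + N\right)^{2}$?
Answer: $\frac{1}{2925} \approx 0.00034188$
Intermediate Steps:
$T{\left(S \right)} = 9$ ($T{\left(S \right)} = \left(-3\right) \left(-3\right) = 9$)
$E{\left(N \right)} = 4 N^{2}$ ($E{\left(N \right)} = \left(2 N\right)^{2} = 4 N^{2}$)
$\frac{1}{E{\left(9 \left(-3\right) \right)} + T{\left(5 \right)}} = \frac{1}{4 \left(9 \left(-3\right)\right)^{2} + 9} = \frac{1}{4 \left(-27\right)^{2} + 9} = \frac{1}{4 \cdot 729 + 9} = \frac{1}{2916 + 9} = \frac{1}{2925}$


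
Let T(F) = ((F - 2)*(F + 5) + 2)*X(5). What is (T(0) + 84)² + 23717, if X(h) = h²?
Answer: 37173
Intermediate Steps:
T(F) = 50 + 25*(-2 + F)*(5 + F) (T(F) = ((F - 2)*(F + 5) + 2)*5² = ((-2 + F)*(5 + F) + 2)*25 = (2 + (-2 + F)*(5 + F))*25 = 50 + 25*(-2 + F)*(5 + F))
(T(0) + 84)² + 23717 = ((-200 + 25*0² + 75*0) + 84)² + 23717 = ((-200 + 25*0 + 0) + 84)² + 23717 = ((-200 + 0 + 0) + 84)² + 23717 = (-200 + 84)² + 23717 = (-116)² + 23717 = 13456 + 23717 = 37173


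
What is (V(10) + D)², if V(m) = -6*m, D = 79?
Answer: 361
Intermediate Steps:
(V(10) + D)² = (-6*10 + 79)² = (-60 + 79)² = 19² = 361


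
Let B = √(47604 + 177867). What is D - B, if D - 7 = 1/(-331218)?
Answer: 2318525/331218 - √225471 ≈ -467.84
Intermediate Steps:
D = 2318525/331218 (D = 7 + 1/(-331218) = 7 - 1/331218 = 2318525/331218 ≈ 7.0000)
B = √225471 ≈ 474.84
D - B = 2318525/331218 - √225471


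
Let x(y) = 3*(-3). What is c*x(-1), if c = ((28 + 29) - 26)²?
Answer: -8649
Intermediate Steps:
x(y) = -9
c = 961 (c = (57 - 26)² = 31² = 961)
c*x(-1) = 961*(-9) = -8649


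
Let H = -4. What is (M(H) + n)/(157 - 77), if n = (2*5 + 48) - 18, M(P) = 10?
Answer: 5/8 ≈ 0.62500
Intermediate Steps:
n = 40 (n = (10 + 48) - 18 = 58 - 18 = 40)
(M(H) + n)/(157 - 77) = (10 + 40)/(157 - 77) = 50/80 = 50*(1/80) = 5/8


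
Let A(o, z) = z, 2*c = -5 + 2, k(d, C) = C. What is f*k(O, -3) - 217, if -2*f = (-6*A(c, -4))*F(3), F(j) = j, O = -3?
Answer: -109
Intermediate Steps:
c = -3/2 (c = (-5 + 2)/2 = (1/2)*(-3) = -3/2 ≈ -1.5000)
f = -36 (f = -(-6*(-4))*3/2 = -12*3 = -1/2*72 = -36)
f*k(O, -3) - 217 = -36*(-3) - 217 = 108 - 217 = -109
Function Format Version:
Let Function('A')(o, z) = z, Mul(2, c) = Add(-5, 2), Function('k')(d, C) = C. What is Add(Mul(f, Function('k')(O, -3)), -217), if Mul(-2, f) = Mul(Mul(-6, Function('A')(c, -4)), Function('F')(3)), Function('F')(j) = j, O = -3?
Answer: -109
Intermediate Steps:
c = Rational(-3, 2) (c = Mul(Rational(1, 2), Add(-5, 2)) = Mul(Rational(1, 2), -3) = Rational(-3, 2) ≈ -1.5000)
f = -36 (f = Mul(Rational(-1, 2), Mul(Mul(-6, -4), 3)) = Mul(Rational(-1, 2), Mul(24, 3)) = Mul(Rational(-1, 2), 72) = -36)
Add(Mul(f, Function('k')(O, -3)), -217) = Add(Mul(-36, -3), -217) = Add(108, -217) = -109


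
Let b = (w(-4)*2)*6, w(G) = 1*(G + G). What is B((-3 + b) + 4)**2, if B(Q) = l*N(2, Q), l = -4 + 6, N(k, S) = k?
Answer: 16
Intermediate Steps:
w(G) = 2*G (w(G) = 1*(2*G) = 2*G)
l = 2
b = -96 (b = ((2*(-4))*2)*6 = -8*2*6 = -16*6 = -96)
B(Q) = 4 (B(Q) = 2*2 = 4)
B((-3 + b) + 4)**2 = 4**2 = 16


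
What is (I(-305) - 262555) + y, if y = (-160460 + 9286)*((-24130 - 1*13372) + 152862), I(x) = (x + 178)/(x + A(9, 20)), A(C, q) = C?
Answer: -5162149777593/296 ≈ -1.7440e+10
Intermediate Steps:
I(x) = (178 + x)/(9 + x) (I(x) = (x + 178)/(x + 9) = (178 + x)/(9 + x))
y = -17439432640 (y = -151174*((-24130 - 13372) + 152862) = -151174*(-37502 + 152862) = -151174*115360 = -17439432640)
(I(-305) - 262555) + y = ((178 - 305)/(9 - 305) - 262555) - 17439432640 = (-127/(-296) - 262555) - 17439432640 = (-1/296*(-127) - 262555) - 17439432640 = (127/296 - 262555) - 17439432640 = -77716153/296 - 17439432640 = -5162149777593/296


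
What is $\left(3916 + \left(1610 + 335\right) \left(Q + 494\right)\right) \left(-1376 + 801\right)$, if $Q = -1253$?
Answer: $846594925$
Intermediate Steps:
$\left(3916 + \left(1610 + 335\right) \left(Q + 494\right)\right) \left(-1376 + 801\right) = \left(3916 + \left(1610 + 335\right) \left(-1253 + 494\right)\right) \left(-1376 + 801\right) = \left(3916 + 1945 \left(-759\right)\right) \left(-575\right) = \left(3916 - 1476255\right) \left(-575\right) = \left(-1472339\right) \left(-575\right) = 846594925$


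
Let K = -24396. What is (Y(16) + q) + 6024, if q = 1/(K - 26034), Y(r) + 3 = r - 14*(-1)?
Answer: 305151929/50430 ≈ 6051.0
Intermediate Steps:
Y(r) = 11 + r (Y(r) = -3 + (r - 14*(-1)) = -3 + (r - 1*(-14)) = -3 + (r + 14) = -3 + (14 + r) = 11 + r)
q = -1/50430 (q = 1/(-24396 - 26034) = 1/(-50430) = -1/50430 ≈ -1.9829e-5)
(Y(16) + q) + 6024 = ((11 + 16) - 1/50430) + 6024 = (27 - 1/50430) + 6024 = 1361609/50430 + 6024 = 305151929/50430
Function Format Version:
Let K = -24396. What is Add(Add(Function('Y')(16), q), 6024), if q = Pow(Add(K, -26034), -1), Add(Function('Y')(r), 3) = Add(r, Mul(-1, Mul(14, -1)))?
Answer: Rational(305151929, 50430) ≈ 6051.0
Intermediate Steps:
Function('Y')(r) = Add(11, r) (Function('Y')(r) = Add(-3, Add(r, Mul(-1, Mul(14, -1)))) = Add(-3, Add(r, Mul(-1, -14))) = Add(-3, Add(r, 14)) = Add(-3, Add(14, r)) = Add(11, r))
q = Rational(-1, 50430) (q = Pow(Add(-24396, -26034), -1) = Pow(-50430, -1) = Rational(-1, 50430) ≈ -1.9829e-5)
Add(Add(Function('Y')(16), q), 6024) = Add(Add(Add(11, 16), Rational(-1, 50430)), 6024) = Add(Add(27, Rational(-1, 50430)), 6024) = Add(Rational(1361609, 50430), 6024) = Rational(305151929, 50430)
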